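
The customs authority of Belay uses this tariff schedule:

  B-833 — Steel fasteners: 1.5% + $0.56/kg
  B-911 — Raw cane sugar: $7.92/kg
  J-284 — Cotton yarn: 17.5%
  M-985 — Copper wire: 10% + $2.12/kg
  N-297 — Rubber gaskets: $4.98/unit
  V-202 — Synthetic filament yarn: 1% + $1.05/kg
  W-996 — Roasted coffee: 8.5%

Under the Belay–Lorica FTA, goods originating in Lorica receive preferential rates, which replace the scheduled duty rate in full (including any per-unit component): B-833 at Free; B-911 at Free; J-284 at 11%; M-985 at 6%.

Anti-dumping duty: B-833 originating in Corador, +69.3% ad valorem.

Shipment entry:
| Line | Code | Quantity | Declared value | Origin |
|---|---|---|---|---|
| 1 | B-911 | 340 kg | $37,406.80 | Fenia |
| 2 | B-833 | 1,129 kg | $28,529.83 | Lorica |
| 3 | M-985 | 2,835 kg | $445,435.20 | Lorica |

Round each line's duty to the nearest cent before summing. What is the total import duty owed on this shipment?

$29,418.91

Line 1 (B-911, Fenia, 340 kg, $37,406.80):
Base rate for B-911 is $7.92/kg.
B-911 has an FTA preferential rate, but origin Fenia is not Lorica; base rate stands.
Duty = 340 × $7.92 = $2,692.80.
Line 2 (B-833, Lorica, 1,129 kg, $28,529.83):
Base rate for B-833 is 1.5% + $0.56/kg.
Origin Lorica qualifies under the Belay–Lorica agreement and B-833 is covered: preferential rate Free applies instead.
The additional-duty order on B-833 targets Corador, not Lorica; it does not apply.
Duty = $28,529.83 × 0% = $0.00.
Line 3 (M-985, Lorica, 2,835 kg, $445,435.20):
Base rate for M-985 is 10% + $2.12/kg.
Origin Lorica qualifies under the Belay–Lorica agreement and M-985 is covered: preferential rate 6% applies instead.
Duty = $445,435.20 × 6% = $26,726.11.
Total = $2,692.80 + $0.00 + $26,726.11 = $29,418.91.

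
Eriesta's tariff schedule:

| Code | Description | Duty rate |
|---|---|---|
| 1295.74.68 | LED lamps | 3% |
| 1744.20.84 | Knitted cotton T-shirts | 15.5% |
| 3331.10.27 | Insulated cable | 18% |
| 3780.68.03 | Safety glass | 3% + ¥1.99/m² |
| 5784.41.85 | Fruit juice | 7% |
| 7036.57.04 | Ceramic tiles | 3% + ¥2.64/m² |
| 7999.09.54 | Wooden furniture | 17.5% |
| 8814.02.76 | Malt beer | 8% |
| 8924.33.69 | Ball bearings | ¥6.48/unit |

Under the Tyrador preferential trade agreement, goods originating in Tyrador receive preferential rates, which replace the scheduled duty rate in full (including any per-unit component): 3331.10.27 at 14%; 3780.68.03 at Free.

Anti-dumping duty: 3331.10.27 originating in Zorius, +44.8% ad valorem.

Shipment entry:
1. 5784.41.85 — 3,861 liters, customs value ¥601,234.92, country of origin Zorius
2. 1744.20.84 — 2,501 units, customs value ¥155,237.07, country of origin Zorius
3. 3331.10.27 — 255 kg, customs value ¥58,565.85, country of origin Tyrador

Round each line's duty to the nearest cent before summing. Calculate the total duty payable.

¥74,347.41

Line 1 (5784.41.85, Zorius, 3,861 liters, ¥601,234.92):
Base rate for 5784.41.85 is 7%.
Duty = ¥601,234.92 × 7% = ¥42,086.44.
Line 2 (1744.20.84, Zorius, 2,501 units, ¥155,237.07):
Base rate for 1744.20.84 is 15.5%.
Duty = ¥155,237.07 × 15.5% = ¥24,061.75.
Line 3 (3331.10.27, Tyrador, 255 kg, ¥58,565.85):
Base rate for 3331.10.27 is 18%.
Origin Tyrador qualifies under the Eriesta–Tyrador agreement and 3331.10.27 is covered: preferential rate 14% applies instead.
The additional-duty order on 3331.10.27 targets Zorius, not Tyrador; it does not apply.
Duty = ¥58,565.85 × 14% = ¥8,199.22.
Total = ¥42,086.44 + ¥24,061.75 + ¥8,199.22 = ¥74,347.41.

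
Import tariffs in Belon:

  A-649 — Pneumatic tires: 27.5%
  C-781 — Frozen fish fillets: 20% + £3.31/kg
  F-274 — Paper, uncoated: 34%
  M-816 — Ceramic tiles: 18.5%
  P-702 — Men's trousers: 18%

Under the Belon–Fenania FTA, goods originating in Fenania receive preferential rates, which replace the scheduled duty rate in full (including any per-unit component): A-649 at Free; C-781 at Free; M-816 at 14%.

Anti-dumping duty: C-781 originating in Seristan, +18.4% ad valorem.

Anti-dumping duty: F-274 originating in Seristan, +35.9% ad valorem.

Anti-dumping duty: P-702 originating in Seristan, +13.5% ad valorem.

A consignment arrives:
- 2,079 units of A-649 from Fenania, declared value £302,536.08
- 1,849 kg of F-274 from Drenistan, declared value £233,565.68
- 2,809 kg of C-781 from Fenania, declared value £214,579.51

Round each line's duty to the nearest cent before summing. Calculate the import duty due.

Line 1 (A-649, Fenania, 2,079 units, £302,536.08):
Base rate for A-649 is 27.5%.
Origin Fenania qualifies under the Belon–Fenania agreement and A-649 is covered: preferential rate Free applies instead.
Duty = £302,536.08 × 0% = £0.00.
Line 2 (F-274, Drenistan, 1,849 kg, £233,565.68):
Base rate for F-274 is 34%.
The additional-duty order on F-274 targets Seristan, not Drenistan; it does not apply.
Duty = £233,565.68 × 34% = £79,412.33.
Line 3 (C-781, Fenania, 2,809 kg, £214,579.51):
Base rate for C-781 is 20% + £3.31/kg.
Origin Fenania qualifies under the Belon–Fenania agreement and C-781 is covered: preferential rate Free applies instead.
The additional-duty order on C-781 targets Seristan, not Fenania; it does not apply.
Duty = £214,579.51 × 0% = £0.00.
Total = £0.00 + £79,412.33 + £0.00 = £79,412.33.

£79,412.33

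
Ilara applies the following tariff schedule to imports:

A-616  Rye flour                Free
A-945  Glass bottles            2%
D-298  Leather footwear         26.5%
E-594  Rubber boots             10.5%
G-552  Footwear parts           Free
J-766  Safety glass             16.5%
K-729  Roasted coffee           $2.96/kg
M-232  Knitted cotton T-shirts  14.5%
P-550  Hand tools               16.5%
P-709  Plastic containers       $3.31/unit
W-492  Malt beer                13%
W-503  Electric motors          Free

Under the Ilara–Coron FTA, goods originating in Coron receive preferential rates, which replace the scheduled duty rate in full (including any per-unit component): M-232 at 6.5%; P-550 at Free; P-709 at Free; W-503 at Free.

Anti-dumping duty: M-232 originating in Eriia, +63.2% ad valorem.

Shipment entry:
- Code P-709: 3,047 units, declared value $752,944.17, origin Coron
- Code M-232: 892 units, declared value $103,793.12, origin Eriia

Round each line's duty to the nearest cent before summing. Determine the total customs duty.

Line 1 (P-709, Coron, 3,047 units, $752,944.17):
Base rate for P-709 is $3.31/unit.
Origin Coron qualifies under the Ilara–Coron agreement and P-709 is covered: preferential rate Free applies instead.
Duty = $752,944.17 × 0% = $0.00.
Line 2 (M-232, Eriia, 892 units, $103,793.12):
Base rate for M-232 is 14.5%.
M-232 has an FTA preferential rate, but origin Eriia is not Coron; base rate stands.
Additional duty on M-232 from Eriia: +63.2%. Applied ad valorem rate: 14.5% + 63.2% = 77.7%.
Duty = $103,793.12 × 77.7% = $80,647.25.
Total = $0.00 + $80,647.25 = $80,647.25.

$80,647.25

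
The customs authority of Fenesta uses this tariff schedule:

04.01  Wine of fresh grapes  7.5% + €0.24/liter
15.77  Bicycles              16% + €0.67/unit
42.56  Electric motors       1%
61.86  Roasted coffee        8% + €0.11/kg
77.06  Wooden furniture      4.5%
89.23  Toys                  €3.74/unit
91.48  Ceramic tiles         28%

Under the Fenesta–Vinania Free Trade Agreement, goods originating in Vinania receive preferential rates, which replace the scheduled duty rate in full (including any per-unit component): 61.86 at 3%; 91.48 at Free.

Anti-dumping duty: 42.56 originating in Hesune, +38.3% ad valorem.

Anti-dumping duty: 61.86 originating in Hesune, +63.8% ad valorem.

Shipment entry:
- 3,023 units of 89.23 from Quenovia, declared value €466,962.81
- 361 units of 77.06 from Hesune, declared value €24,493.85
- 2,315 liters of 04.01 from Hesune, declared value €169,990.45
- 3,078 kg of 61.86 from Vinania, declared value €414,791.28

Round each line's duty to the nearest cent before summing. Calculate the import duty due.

Line 1 (89.23, Quenovia, 3,023 units, €466,962.81):
Base rate for 89.23 is €3.74/unit.
Duty = 3,023 × €3.74 = €11,306.02.
Line 2 (77.06, Hesune, 361 units, €24,493.85):
Base rate for 77.06 is 4.5%.
Duty = €24,493.85 × 4.5% = €1,102.22.
Line 3 (04.01, Hesune, 2,315 liters, €169,990.45):
Base rate for 04.01 is 7.5% + €0.24/liter.
Duty = €169,990.45 × 7.5% + 2,315 × €0.24 = €13,304.88.
Line 4 (61.86, Vinania, 3,078 kg, €414,791.28):
Base rate for 61.86 is 8% + €0.11/kg.
Origin Vinania qualifies under the Fenesta–Vinania agreement and 61.86 is covered: preferential rate 3% applies instead.
The additional-duty order on 61.86 targets Hesune, not Vinania; it does not apply.
Duty = €414,791.28 × 3% = €12,443.74.
Total = €11,306.02 + €1,102.22 + €13,304.88 + €12,443.74 = €38,156.86.

€38,156.86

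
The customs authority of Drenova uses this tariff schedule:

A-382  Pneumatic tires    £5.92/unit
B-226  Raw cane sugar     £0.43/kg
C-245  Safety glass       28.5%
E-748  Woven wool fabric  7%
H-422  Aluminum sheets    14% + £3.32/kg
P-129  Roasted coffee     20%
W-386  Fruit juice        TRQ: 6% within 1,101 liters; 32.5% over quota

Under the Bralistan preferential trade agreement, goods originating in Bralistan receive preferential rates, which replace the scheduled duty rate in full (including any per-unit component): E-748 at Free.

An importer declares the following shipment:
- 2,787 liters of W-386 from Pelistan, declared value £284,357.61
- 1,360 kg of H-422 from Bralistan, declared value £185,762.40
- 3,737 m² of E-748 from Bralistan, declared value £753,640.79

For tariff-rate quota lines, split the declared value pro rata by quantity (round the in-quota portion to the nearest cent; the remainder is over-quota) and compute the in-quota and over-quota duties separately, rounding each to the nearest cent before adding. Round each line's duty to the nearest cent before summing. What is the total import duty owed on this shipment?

£93,169.38

Line 1 (W-386, Pelistan, 2,787 liters, £284,357.61):
Code W-386 is under a tariff-rate quota (threshold 1,101 liters). In-quota: 1,101 liters at 6%; over-quota: 1,686 liters at 32.5%.
Pro-rata value split: in-quota = £284,357.61 × 1,101/2,787 = £112,335.03; over-quota = £284,357.61 − £112,335.03 = £172,022.58.
In-quota duty = £112,335.03 × 6% = £6,740.10. Over-quota duty = £172,022.58 × 32.5% = £55,907.34.
Line duty = £6,740.10 + £55,907.34 = £62,647.44.
Line 2 (H-422, Bralistan, 1,360 kg, £185,762.40):
Base rate for H-422 is 14% + £3.32/kg.
Origin Bralistan is the FTA partner but H-422 is not on the preference list; base rate stands.
Duty = £185,762.40 × 14% + 1,360 × £3.32 = £30,521.94.
Line 3 (E-748, Bralistan, 3,737 m², £753,640.79):
Base rate for E-748 is 7%.
Origin Bralistan qualifies under the Drenova–Bralistan agreement and E-748 is covered: preferential rate Free applies instead.
Duty = £753,640.79 × 0% = £0.00.
Total = £62,647.44 + £30,521.94 + £0.00 = £93,169.38.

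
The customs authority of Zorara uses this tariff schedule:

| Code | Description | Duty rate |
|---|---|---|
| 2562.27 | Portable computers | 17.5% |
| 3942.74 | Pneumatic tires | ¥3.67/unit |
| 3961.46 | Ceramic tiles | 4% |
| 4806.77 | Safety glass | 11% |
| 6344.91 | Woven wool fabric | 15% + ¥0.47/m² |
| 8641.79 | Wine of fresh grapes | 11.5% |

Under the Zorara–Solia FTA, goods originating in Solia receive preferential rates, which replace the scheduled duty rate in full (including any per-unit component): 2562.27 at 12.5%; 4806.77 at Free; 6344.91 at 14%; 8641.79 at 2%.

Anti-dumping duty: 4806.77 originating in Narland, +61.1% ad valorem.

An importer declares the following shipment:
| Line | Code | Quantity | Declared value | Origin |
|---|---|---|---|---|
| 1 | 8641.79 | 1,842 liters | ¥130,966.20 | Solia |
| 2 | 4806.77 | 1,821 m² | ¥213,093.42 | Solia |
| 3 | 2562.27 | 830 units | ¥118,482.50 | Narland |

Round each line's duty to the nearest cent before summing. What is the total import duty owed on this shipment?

Line 1 (8641.79, Solia, 1,842 liters, ¥130,966.20):
Base rate for 8641.79 is 11.5%.
Origin Solia qualifies under the Zorara–Solia agreement and 8641.79 is covered: preferential rate 2% applies instead.
Duty = ¥130,966.20 × 2% = ¥2,619.32.
Line 2 (4806.77, Solia, 1,821 m², ¥213,093.42):
Base rate for 4806.77 is 11%.
Origin Solia qualifies under the Zorara–Solia agreement and 4806.77 is covered: preferential rate Free applies instead.
The additional-duty order on 4806.77 targets Narland, not Solia; it does not apply.
Duty = ¥213,093.42 × 0% = ¥0.00.
Line 3 (2562.27, Narland, 830 units, ¥118,482.50):
Base rate for 2562.27 is 17.5%.
2562.27 has an FTA preferential rate, but origin Narland is not Solia; base rate stands.
Duty = ¥118,482.50 × 17.5% = ¥20,734.44.
Total = ¥2,619.32 + ¥0.00 + ¥20,734.44 = ¥23,353.76.

¥23,353.76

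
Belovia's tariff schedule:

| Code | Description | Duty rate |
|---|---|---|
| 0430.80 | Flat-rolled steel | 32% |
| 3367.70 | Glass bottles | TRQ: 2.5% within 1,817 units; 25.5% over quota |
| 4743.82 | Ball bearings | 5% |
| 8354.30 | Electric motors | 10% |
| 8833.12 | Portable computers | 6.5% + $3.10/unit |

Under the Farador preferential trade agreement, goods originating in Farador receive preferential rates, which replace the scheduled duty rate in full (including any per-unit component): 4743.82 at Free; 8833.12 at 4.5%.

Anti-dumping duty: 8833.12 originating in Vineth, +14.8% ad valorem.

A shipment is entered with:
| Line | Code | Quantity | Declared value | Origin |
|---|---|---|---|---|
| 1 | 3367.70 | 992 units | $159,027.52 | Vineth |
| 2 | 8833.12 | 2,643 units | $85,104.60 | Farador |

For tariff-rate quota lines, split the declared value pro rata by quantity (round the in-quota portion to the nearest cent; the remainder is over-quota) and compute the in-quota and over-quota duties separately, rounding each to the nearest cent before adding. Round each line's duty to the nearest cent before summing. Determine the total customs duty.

$7,805.40

Line 1 (3367.70, Vineth, 992 units, $159,027.52):
Code 3367.70 is under a tariff-rate quota (threshold 1,817 units). Quantity 992 units is within the quota, so the in-quota rate 2.5% applies to the full value.
Duty = $159,027.52 × 2.5% = $3,975.69.
Line 2 (8833.12, Farador, 2,643 units, $85,104.60):
Base rate for 8833.12 is 6.5% + $3.10/unit.
Origin Farador qualifies under the Belovia–Farador agreement and 8833.12 is covered: preferential rate 4.5% applies instead.
The additional-duty order on 8833.12 targets Vineth, not Farador; it does not apply.
Duty = $85,104.60 × 4.5% = $3,829.71.
Total = $3,975.69 + $3,829.71 = $7,805.40.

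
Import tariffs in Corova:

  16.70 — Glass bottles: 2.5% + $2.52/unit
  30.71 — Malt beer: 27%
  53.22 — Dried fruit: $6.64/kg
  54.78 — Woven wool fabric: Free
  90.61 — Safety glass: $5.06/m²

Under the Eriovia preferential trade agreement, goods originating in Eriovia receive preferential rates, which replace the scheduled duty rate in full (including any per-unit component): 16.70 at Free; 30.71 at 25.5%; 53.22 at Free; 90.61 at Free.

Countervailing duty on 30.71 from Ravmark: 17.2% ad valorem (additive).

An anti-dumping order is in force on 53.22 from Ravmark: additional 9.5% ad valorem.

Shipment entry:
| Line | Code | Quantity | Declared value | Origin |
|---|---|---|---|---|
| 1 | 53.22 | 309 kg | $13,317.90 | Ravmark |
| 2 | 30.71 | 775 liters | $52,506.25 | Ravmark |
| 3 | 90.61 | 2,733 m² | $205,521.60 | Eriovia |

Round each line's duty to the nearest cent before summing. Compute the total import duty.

$26,524.72

Line 1 (53.22, Ravmark, 309 kg, $13,317.90):
Base rate for 53.22 is $6.64/kg.
53.22 has an FTA preferential rate, but origin Ravmark is not Eriovia; base rate stands.
Additional duty on 53.22 from Ravmark: +9.5% ad valorem. Applied ad valorem rate = 9.5%.
Duty = $13,317.90 × 9.5% + 309 × $6.64 = $3,316.96.
Line 2 (30.71, Ravmark, 775 liters, $52,506.25):
Base rate for 30.71 is 27%.
30.71 has an FTA preferential rate, but origin Ravmark is not Eriovia; base rate stands.
Additional duty on 30.71 from Ravmark: +17.2%. Applied ad valorem rate: 27% + 17.2% = 44.2%.
Duty = $52,506.25 × 44.2% = $23,207.76.
Line 3 (90.61, Eriovia, 2,733 m², $205,521.60):
Base rate for 90.61 is $5.06/m².
Origin Eriovia qualifies under the Corova–Eriovia agreement and 90.61 is covered: preferential rate Free applies instead.
Duty = $205,521.60 × 0% = $0.00.
Total = $3,316.96 + $23,207.76 + $0.00 = $26,524.72.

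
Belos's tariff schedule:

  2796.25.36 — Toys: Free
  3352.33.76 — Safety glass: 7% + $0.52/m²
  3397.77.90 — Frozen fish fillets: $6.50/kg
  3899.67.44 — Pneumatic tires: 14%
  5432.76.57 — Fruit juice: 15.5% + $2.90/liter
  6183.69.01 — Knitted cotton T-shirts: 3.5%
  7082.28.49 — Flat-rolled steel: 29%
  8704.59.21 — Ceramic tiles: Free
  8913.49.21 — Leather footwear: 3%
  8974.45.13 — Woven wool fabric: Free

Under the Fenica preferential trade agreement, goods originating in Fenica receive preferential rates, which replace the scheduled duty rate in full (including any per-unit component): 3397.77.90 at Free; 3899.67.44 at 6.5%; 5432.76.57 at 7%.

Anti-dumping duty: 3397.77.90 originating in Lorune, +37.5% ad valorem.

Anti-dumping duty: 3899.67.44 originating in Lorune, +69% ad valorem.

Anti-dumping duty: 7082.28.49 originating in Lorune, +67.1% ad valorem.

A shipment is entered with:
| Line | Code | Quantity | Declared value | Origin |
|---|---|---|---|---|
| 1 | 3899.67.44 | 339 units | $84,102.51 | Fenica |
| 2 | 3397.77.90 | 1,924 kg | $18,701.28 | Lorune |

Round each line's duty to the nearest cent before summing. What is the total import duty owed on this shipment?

$24,985.64

Line 1 (3899.67.44, Fenica, 339 units, $84,102.51):
Base rate for 3899.67.44 is 14%.
Origin Fenica qualifies under the Belos–Fenica agreement and 3899.67.44 is covered: preferential rate 6.5% applies instead.
The additional-duty order on 3899.67.44 targets Lorune, not Fenica; it does not apply.
Duty = $84,102.51 × 6.5% = $5,466.66.
Line 2 (3397.77.90, Lorune, 1,924 kg, $18,701.28):
Base rate for 3397.77.90 is $6.50/kg.
3397.77.90 has an FTA preferential rate, but origin Lorune is not Fenica; base rate stands.
Additional duty on 3397.77.90 from Lorune: +37.5% ad valorem. Applied ad valorem rate = 37.5%.
Duty = $18,701.28 × 37.5% + 1,924 × $6.50 = $19,518.98.
Total = $5,466.66 + $19,518.98 = $24,985.64.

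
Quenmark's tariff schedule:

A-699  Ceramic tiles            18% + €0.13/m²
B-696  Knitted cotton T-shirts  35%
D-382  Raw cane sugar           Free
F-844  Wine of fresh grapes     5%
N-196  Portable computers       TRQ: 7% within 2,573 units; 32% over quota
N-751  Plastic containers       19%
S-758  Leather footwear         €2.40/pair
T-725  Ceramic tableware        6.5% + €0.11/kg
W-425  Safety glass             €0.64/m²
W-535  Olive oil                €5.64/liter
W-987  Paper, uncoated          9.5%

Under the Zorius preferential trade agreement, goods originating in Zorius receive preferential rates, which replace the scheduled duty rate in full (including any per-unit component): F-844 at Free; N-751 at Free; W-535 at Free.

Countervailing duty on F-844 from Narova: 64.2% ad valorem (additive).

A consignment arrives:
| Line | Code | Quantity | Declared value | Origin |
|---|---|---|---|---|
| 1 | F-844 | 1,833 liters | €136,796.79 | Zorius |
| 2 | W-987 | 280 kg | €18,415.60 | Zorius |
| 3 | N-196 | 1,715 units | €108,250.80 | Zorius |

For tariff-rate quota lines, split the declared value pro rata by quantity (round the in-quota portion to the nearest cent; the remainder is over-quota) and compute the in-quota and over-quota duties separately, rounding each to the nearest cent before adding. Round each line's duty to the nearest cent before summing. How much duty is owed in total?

€9,327.04

Line 1 (F-844, Zorius, 1,833 liters, €136,796.79):
Base rate for F-844 is 5%.
Origin Zorius qualifies under the Quenmark–Zorius agreement and F-844 is covered: preferential rate Free applies instead.
The additional-duty order on F-844 targets Narova, not Zorius; it does not apply.
Duty = €136,796.79 × 0% = €0.00.
Line 2 (W-987, Zorius, 280 kg, €18,415.60):
Base rate for W-987 is 9.5%.
Origin Zorius is the FTA partner but W-987 is not on the preference list; base rate stands.
Duty = €18,415.60 × 9.5% = €1,749.48.
Line 3 (N-196, Zorius, 1,715 units, €108,250.80):
Code N-196 is under a tariff-rate quota (threshold 2,573 units). Quantity 1,715 units is within the quota, so the in-quota rate 7% applies to the full value.
Duty = €108,250.80 × 7% = €7,577.56.
Total = €0.00 + €1,749.48 + €7,577.56 = €9,327.04.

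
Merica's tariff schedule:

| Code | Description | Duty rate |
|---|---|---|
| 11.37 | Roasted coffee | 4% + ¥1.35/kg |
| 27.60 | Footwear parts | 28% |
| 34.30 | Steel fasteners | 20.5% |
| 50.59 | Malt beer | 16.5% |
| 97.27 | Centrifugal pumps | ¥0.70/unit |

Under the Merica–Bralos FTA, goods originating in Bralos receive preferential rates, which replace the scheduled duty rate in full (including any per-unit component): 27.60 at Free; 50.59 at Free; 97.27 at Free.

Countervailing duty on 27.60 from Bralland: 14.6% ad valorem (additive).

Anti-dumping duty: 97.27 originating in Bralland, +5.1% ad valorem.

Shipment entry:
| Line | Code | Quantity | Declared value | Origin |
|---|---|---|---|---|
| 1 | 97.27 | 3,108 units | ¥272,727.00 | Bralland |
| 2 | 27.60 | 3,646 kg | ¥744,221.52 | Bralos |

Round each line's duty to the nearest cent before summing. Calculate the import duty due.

Line 1 (97.27, Bralland, 3,108 units, ¥272,727.00):
Base rate for 97.27 is ¥0.70/unit.
97.27 has an FTA preferential rate, but origin Bralland is not Bralos; base rate stands.
Additional duty on 97.27 from Bralland: +5.1% ad valorem. Applied ad valorem rate = 5.1%.
Duty = ¥272,727.00 × 5.1% + 3,108 × ¥0.70 = ¥16,084.68.
Line 2 (27.60, Bralos, 3,646 kg, ¥744,221.52):
Base rate for 27.60 is 28%.
Origin Bralos qualifies under the Merica–Bralos agreement and 27.60 is covered: preferential rate Free applies instead.
The additional-duty order on 27.60 targets Bralland, not Bralos; it does not apply.
Duty = ¥744,221.52 × 0% = ¥0.00.
Total = ¥16,084.68 + ¥0.00 = ¥16,084.68.

¥16,084.68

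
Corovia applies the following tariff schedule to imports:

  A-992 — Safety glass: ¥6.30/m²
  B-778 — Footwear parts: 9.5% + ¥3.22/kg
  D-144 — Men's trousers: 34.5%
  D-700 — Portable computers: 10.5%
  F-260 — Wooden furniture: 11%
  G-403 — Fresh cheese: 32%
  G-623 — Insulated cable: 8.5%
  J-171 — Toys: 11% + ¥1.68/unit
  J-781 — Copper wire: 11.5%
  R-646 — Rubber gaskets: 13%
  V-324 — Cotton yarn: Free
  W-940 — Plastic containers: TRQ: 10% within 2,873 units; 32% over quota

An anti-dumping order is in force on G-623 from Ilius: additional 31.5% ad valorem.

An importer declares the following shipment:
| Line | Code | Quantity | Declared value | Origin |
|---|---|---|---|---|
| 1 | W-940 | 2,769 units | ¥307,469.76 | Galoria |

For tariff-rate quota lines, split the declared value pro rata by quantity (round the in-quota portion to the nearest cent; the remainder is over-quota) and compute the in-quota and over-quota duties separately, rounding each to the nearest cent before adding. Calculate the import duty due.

Line 1 (W-940, Galoria, 2,769 units, ¥307,469.76):
Code W-940 is under a tariff-rate quota (threshold 2,873 units). Quantity 2,769 units is within the quota, so the in-quota rate 10% applies to the full value.
Duty = ¥307,469.76 × 10% = ¥30,746.98.

¥30,746.98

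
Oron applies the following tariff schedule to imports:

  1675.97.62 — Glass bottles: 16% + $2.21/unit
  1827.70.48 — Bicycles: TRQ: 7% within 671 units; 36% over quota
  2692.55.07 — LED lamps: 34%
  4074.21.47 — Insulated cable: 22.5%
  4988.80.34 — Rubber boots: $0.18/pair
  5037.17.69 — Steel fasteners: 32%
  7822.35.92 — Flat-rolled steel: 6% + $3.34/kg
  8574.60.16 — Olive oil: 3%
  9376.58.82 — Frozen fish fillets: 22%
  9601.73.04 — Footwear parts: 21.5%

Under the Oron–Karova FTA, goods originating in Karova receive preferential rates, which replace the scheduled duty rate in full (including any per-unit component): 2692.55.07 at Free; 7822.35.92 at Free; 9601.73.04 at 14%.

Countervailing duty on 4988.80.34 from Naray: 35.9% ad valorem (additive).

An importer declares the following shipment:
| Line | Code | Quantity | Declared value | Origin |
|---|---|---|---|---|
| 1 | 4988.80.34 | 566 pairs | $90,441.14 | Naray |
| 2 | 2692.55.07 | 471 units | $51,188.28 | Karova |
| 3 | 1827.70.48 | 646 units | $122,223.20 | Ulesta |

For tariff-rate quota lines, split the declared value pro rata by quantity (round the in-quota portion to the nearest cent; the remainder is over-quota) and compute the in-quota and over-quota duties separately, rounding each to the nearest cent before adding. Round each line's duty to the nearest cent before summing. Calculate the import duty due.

$41,125.87

Line 1 (4988.80.34, Naray, 566 pairs, $90,441.14):
Base rate for 4988.80.34 is $0.18/pair.
Additional duty on 4988.80.34 from Naray: +35.9% ad valorem. Applied ad valorem rate = 35.9%.
Duty = $90,441.14 × 35.9% + 566 × $0.18 = $32,570.25.
Line 2 (2692.55.07, Karova, 471 units, $51,188.28):
Base rate for 2692.55.07 is 34%.
Origin Karova qualifies under the Oron–Karova agreement and 2692.55.07 is covered: preferential rate Free applies instead.
Duty = $51,188.28 × 0% = $0.00.
Line 3 (1827.70.48, Ulesta, 646 units, $122,223.20):
Code 1827.70.48 is under a tariff-rate quota (threshold 671 units). Quantity 646 units is within the quota, so the in-quota rate 7% applies to the full value.
Duty = $122,223.20 × 7% = $8,555.62.
Total = $32,570.25 + $0.00 + $8,555.62 = $41,125.87.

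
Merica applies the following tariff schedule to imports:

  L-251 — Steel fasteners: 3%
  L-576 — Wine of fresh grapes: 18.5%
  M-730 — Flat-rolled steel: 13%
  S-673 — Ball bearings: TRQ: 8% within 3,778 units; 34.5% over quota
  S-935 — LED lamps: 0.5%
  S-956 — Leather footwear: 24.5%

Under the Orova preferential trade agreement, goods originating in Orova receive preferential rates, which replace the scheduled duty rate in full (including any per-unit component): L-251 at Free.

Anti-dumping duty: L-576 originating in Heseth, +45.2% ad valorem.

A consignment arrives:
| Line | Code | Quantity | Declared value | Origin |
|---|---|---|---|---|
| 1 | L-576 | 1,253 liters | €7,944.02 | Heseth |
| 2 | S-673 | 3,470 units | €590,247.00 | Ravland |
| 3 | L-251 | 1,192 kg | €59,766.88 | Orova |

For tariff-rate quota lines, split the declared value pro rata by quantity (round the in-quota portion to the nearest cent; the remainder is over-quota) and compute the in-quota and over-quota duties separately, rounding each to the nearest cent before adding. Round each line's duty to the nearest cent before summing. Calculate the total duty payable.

Line 1 (L-576, Heseth, 1,253 liters, €7,944.02):
Base rate for L-576 is 18.5%.
Additional duty on L-576 from Heseth: +45.2%. Applied ad valorem rate: 18.5% + 45.2% = 63.7%.
Duty = €7,944.02 × 63.7% = €5,060.34.
Line 2 (S-673, Ravland, 3,470 units, €590,247.00):
Code S-673 is under a tariff-rate quota (threshold 3,778 units). Quantity 3,470 units is within the quota, so the in-quota rate 8% applies to the full value.
Duty = €590,247.00 × 8% = €47,219.76.
Line 3 (L-251, Orova, 1,192 kg, €59,766.88):
Base rate for L-251 is 3%.
Origin Orova qualifies under the Merica–Orova agreement and L-251 is covered: preferential rate Free applies instead.
Duty = €59,766.88 × 0% = €0.00.
Total = €5,060.34 + €47,219.76 + €0.00 = €52,280.10.

€52,280.10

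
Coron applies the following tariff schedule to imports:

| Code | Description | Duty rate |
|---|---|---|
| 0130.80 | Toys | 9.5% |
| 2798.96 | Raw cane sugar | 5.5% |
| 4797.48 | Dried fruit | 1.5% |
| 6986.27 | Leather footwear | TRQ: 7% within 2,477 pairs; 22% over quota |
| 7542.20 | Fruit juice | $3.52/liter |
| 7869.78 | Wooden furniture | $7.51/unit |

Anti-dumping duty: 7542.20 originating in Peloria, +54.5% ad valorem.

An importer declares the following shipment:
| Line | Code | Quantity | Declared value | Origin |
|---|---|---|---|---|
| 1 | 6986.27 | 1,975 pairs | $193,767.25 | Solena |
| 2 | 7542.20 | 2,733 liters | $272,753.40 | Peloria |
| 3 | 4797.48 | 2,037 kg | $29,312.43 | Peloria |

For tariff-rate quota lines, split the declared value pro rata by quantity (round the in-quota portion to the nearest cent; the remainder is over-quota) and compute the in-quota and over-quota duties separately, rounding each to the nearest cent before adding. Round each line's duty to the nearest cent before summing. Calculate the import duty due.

$172,274.16

Line 1 (6986.27, Solena, 1,975 pairs, $193,767.25):
Code 6986.27 is under a tariff-rate quota (threshold 2,477 pairs). Quantity 1,975 pairs is within the quota, so the in-quota rate 7% applies to the full value.
Duty = $193,767.25 × 7% = $13,563.71.
Line 2 (7542.20, Peloria, 2,733 liters, $272,753.40):
Base rate for 7542.20 is $3.52/liter.
Additional duty on 7542.20 from Peloria: +54.5% ad valorem. Applied ad valorem rate = 54.5%.
Duty = $272,753.40 × 54.5% + 2,733 × $3.52 = $158,270.76.
Line 3 (4797.48, Peloria, 2,037 kg, $29,312.43):
Base rate for 4797.48 is 1.5%.
Duty = $29,312.43 × 1.5% = $439.69.
Total = $13,563.71 + $158,270.76 + $439.69 = $172,274.16.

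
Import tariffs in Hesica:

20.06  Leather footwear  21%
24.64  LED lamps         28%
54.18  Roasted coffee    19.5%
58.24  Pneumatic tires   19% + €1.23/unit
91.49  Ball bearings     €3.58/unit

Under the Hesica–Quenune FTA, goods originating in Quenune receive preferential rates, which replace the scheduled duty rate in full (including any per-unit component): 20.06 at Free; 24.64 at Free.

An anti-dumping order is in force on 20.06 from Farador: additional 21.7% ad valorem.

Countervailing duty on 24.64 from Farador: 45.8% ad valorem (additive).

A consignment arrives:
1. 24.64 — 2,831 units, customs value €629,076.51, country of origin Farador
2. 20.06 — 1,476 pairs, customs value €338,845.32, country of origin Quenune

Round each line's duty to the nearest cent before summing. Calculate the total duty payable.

Line 1 (24.64, Farador, 2,831 units, €629,076.51):
Base rate for 24.64 is 28%.
24.64 has an FTA preferential rate, but origin Farador is not Quenune; base rate stands.
Additional duty on 24.64 from Farador: +45.8%. Applied ad valorem rate: 28% + 45.8% = 73.8%.
Duty = €629,076.51 × 73.8% = €464,258.46.
Line 2 (20.06, Quenune, 1,476 pairs, €338,845.32):
Base rate for 20.06 is 21%.
Origin Quenune qualifies under the Hesica–Quenune agreement and 20.06 is covered: preferential rate Free applies instead.
The additional-duty order on 20.06 targets Farador, not Quenune; it does not apply.
Duty = €338,845.32 × 0% = €0.00.
Total = €464,258.46 + €0.00 = €464,258.46.

€464,258.46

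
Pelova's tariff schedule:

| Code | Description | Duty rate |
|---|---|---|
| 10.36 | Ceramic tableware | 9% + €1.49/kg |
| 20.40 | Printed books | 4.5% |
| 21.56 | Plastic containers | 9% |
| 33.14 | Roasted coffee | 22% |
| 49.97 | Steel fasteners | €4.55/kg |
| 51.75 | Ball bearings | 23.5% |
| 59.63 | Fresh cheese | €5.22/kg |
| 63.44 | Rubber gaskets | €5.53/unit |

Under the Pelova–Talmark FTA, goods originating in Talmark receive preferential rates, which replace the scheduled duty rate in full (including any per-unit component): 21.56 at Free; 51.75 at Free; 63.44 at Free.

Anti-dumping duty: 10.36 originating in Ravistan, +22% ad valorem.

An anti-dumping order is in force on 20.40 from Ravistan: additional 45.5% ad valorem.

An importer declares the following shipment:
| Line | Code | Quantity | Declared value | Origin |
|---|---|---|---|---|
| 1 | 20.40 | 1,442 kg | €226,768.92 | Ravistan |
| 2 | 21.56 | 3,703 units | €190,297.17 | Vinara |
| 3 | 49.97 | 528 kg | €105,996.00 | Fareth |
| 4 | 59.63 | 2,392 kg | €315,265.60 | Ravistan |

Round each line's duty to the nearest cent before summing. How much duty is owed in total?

Line 1 (20.40, Ravistan, 1,442 kg, €226,768.92):
Base rate for 20.40 is 4.5%.
Additional duty on 20.40 from Ravistan: +45.5%. Applied ad valorem rate: 4.5% + 45.5% = 50%.
Duty = €226,768.92 × 50% = €113,384.46.
Line 2 (21.56, Vinara, 3,703 units, €190,297.17):
Base rate for 21.56 is 9%.
21.56 has an FTA preferential rate, but origin Vinara is not Talmark; base rate stands.
Duty = €190,297.17 × 9% = €17,126.75.
Line 3 (49.97, Fareth, 528 kg, €105,996.00):
Base rate for 49.97 is €4.55/kg.
Duty = 528 × €4.55 = €2,402.40.
Line 4 (59.63, Ravistan, 2,392 kg, €315,265.60):
Base rate for 59.63 is €5.22/kg.
Duty = 2,392 × €5.22 = €12,486.24.
Total = €113,384.46 + €17,126.75 + €2,402.40 + €12,486.24 = €145,399.85.

€145,399.85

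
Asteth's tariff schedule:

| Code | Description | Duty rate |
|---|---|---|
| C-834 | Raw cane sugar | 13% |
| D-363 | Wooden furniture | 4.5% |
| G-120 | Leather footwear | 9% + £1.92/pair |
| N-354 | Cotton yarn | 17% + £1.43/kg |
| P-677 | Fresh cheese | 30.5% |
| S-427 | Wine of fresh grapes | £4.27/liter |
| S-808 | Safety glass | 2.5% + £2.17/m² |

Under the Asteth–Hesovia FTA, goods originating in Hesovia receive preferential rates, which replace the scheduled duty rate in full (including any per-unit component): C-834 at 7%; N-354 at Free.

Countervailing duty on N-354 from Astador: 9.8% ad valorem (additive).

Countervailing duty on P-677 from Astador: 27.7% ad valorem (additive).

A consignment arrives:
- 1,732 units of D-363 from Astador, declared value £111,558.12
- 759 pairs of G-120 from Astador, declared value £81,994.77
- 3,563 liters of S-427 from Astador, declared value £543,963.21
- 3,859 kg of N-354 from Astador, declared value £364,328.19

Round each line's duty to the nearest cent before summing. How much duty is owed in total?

£132,229.26

Line 1 (D-363, Astador, 1,732 units, £111,558.12):
Base rate for D-363 is 4.5%.
Duty = £111,558.12 × 4.5% = £5,020.12.
Line 2 (G-120, Astador, 759 pairs, £81,994.77):
Base rate for G-120 is 9% + £1.92/pair.
Duty = £81,994.77 × 9% + 759 × £1.92 = £8,836.81.
Line 3 (S-427, Astador, 3,563 liters, £543,963.21):
Base rate for S-427 is £4.27/liter.
Duty = 3,563 × £4.27 = £15,214.01.
Line 4 (N-354, Astador, 3,859 kg, £364,328.19):
Base rate for N-354 is 17% + £1.43/kg.
N-354 has an FTA preferential rate, but origin Astador is not Hesovia; base rate stands.
Additional duty on N-354 from Astador: +9.8%. Applied ad valorem rate: 17% + 9.8% = 26.8%.
Duty = £364,328.19 × 26.8% + 3,859 × £1.43 = £103,158.32.
Total = £5,020.12 + £8,836.81 + £15,214.01 + £103,158.32 = £132,229.26.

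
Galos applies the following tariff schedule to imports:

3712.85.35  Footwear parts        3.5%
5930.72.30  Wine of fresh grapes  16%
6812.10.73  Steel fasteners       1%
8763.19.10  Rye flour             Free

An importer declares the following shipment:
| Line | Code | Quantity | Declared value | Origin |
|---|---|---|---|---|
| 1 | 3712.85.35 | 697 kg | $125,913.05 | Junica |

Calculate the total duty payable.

$4,406.96

Line 1 (3712.85.35, Junica, 697 kg, $125,913.05):
Base rate for 3712.85.35 is 3.5%.
Duty = $125,913.05 × 3.5% = $4,406.96.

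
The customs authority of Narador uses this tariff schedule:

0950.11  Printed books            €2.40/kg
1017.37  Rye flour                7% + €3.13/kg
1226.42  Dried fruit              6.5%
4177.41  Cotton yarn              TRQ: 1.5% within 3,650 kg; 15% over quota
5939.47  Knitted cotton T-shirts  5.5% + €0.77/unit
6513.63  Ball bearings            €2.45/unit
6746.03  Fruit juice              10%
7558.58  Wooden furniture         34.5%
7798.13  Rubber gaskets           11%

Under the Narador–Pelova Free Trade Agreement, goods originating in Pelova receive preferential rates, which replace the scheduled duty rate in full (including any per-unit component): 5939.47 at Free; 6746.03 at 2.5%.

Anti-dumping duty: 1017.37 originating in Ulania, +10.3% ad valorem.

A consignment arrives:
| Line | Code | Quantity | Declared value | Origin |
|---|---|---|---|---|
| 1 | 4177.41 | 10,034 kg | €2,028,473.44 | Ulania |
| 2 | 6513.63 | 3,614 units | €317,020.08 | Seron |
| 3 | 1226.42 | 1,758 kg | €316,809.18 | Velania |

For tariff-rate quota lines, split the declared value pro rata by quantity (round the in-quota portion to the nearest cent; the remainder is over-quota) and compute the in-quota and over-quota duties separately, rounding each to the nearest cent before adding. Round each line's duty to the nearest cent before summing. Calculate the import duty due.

€234,103.58

Line 1 (4177.41, Ulania, 10,034 kg, €2,028,473.44):
Code 4177.41 is under a tariff-rate quota (threshold 3,650 kg). In-quota: 3,650 kg at 1.5%; over-quota: 6,384 kg at 15%.
Pro-rata value split: in-quota = €2,028,473.44 × 3,650/10,034 = €737,884.00; over-quota = €2,028,473.44 − €737,884.00 = €1,290,589.44.
In-quota duty = €737,884.00 × 1.5% = €11,068.26. Over-quota duty = €1,290,589.44 × 15% = €193,588.42.
Line duty = €11,068.26 + €193,588.42 = €204,656.68.
Line 2 (6513.63, Seron, 3,614 units, €317,020.08):
Base rate for 6513.63 is €2.45/unit.
Duty = 3,614 × €2.45 = €8,854.30.
Line 3 (1226.42, Velania, 1,758 kg, €316,809.18):
Base rate for 1226.42 is 6.5%.
Duty = €316,809.18 × 6.5% = €20,592.60.
Total = €204,656.68 + €8,854.30 + €20,592.60 = €234,103.58.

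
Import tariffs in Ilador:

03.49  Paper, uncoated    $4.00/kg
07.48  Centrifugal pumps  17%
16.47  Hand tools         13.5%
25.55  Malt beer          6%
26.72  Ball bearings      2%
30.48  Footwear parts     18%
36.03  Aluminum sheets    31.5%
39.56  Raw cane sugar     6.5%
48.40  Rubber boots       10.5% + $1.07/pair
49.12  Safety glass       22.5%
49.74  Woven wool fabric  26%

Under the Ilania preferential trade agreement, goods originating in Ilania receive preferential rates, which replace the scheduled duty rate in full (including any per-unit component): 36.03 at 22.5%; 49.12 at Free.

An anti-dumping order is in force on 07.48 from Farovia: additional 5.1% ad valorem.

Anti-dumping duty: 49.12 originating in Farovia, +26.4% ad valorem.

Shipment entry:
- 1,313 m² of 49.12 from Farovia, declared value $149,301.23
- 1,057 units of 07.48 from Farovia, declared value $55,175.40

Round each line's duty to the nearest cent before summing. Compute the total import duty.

Line 1 (49.12, Farovia, 1,313 m², $149,301.23):
Base rate for 49.12 is 22.5%.
49.12 has an FTA preferential rate, but origin Farovia is not Ilania; base rate stands.
Additional duty on 49.12 from Farovia: +26.4%. Applied ad valorem rate: 22.5% + 26.4% = 48.9%.
Duty = $149,301.23 × 48.9% = $73,008.30.
Line 2 (07.48, Farovia, 1,057 units, $55,175.40):
Base rate for 07.48 is 17%.
Additional duty on 07.48 from Farovia: +5.1%. Applied ad valorem rate: 17% + 5.1% = 22.1%.
Duty = $55,175.40 × 22.1% = $12,193.76.
Total = $73,008.30 + $12,193.76 = $85,202.06.

$85,202.06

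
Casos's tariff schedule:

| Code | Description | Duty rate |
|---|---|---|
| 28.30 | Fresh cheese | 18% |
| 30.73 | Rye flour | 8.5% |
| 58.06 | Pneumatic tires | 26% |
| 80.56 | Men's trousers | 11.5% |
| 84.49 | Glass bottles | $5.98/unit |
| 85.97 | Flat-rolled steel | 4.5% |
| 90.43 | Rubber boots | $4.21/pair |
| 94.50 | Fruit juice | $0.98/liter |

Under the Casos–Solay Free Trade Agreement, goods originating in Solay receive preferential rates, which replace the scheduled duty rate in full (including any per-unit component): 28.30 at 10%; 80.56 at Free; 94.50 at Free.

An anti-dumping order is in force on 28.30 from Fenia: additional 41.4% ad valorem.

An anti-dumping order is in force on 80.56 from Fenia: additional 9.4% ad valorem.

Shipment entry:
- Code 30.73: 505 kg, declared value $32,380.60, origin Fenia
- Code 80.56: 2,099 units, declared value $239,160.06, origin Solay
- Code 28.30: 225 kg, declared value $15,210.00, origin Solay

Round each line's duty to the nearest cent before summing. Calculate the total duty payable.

$4,273.35

Line 1 (30.73, Fenia, 505 kg, $32,380.60):
Base rate for 30.73 is 8.5%.
Duty = $32,380.60 × 8.5% = $2,752.35.
Line 2 (80.56, Solay, 2,099 units, $239,160.06):
Base rate for 80.56 is 11.5%.
Origin Solay qualifies under the Casos–Solay agreement and 80.56 is covered: preferential rate Free applies instead.
The additional-duty order on 80.56 targets Fenia, not Solay; it does not apply.
Duty = $239,160.06 × 0% = $0.00.
Line 3 (28.30, Solay, 225 kg, $15,210.00):
Base rate for 28.30 is 18%.
Origin Solay qualifies under the Casos–Solay agreement and 28.30 is covered: preferential rate 10% applies instead.
The additional-duty order on 28.30 targets Fenia, not Solay; it does not apply.
Duty = $15,210.00 × 10% = $1,521.00.
Total = $2,752.35 + $0.00 + $1,521.00 = $4,273.35.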